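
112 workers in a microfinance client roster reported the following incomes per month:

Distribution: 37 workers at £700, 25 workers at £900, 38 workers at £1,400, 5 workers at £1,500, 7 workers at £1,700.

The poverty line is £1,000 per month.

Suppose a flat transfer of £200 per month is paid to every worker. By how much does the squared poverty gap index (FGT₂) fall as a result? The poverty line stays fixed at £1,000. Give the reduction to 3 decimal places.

Before: below the line — 37×£700, 25×£900; squared poverty gap index (FGT₂) = 0.03196.
After the £200 transfer: below the line — 37×£900; squared poverty gap index (FGT₂) = 0.00330.
Reduction = 0.03196 − 0.00330 = 0.029.

0.029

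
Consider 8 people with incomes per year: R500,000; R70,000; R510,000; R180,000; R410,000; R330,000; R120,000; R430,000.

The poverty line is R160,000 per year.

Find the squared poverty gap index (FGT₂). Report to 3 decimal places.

0.047

Incomes under z: R70,000, R120,000 (q = 2 of N = 8).
Relative gaps: (160000−70000)/160000 = 0.5625; (160000−120000)/160000 = 0.2500.
Squared: 0.3164; 0.0625.
Sum = 0.378906; P₂ = 0.378906 / 8 = 0.047.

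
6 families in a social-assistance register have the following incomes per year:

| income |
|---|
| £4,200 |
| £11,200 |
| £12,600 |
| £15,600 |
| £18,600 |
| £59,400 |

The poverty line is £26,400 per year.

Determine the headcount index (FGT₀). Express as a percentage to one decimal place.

83.3%

5 of the 6 families have income below £26,400.
H = 5/6 = 83.3%.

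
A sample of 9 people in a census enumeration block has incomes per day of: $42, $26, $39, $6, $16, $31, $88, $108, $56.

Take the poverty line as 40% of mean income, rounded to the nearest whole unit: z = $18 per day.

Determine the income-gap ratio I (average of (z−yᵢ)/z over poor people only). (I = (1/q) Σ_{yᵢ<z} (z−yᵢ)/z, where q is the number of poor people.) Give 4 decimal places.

Incomes under z: $6, $16 (q = 2 of N = 9).
Relative gaps: 0.6667, 0.1111; sum = 0.777778.
I averages over the q = 2 poor units only: 0.777778 / 2 = 0.3889.

0.3889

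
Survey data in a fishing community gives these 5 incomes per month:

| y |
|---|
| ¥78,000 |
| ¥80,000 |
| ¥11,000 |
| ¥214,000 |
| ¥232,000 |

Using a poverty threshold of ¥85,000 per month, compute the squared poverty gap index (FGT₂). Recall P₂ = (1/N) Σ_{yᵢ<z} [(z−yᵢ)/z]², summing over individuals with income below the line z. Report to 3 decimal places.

0.154

Incomes under z: ¥11,000, ¥78,000, ¥80,000 (q = 3 of N = 5).
Gap ratios (z−y)/z: (85000−11000)/85000 = 0.8706; (85000−78000)/85000 = 0.0824; (85000−80000)/85000 = 0.0588.
Squared: 0.7579; 0.0068; 0.0035.
Sum = 0.768166; P₂ = 0.768166 / 5 = 0.154.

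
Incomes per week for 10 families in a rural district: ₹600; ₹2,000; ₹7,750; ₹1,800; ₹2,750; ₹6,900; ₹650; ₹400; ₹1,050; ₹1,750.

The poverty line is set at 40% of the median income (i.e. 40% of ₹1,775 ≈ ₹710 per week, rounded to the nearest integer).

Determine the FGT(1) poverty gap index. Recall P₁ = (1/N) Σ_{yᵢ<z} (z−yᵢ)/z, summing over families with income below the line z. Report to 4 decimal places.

Incomes under z: ₹400, ₹600, ₹650 (q = 3 of N = 10).
Shortfall ratios: (710−400)/710 = 0.4366; (710−600)/710 = 0.1549; (710−650)/710 = 0.0845.
Σ = 0.676056. Dividing by the full population N = 10 gives P₁ = 0.0676.

0.0676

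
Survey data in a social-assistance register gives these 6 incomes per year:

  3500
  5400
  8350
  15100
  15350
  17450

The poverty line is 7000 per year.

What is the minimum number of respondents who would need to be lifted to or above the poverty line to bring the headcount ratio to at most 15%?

2 of the 6 respondents are poor, so H = 2/6 = 0.333.
A headcount ratio of at most 15% allows at most ⌊0.15 × 6⌋ = 0 poor respondents.
So at least 2 − 0 = 2 must be lifted.

2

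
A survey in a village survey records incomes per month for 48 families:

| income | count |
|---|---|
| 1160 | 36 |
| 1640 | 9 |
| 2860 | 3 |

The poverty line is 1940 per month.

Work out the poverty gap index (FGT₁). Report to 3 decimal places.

Below the line: 36×1160, 9×1640 (q = 45 of N = 48).
Shortfall ratios: (1940−1160)/1940 = 0.4021 (×36); (1940−1640)/1940 = 0.1546 (×9).
Σ = 15.865979. Dividing by the full population N = 48 gives P₁ = 0.331.

0.331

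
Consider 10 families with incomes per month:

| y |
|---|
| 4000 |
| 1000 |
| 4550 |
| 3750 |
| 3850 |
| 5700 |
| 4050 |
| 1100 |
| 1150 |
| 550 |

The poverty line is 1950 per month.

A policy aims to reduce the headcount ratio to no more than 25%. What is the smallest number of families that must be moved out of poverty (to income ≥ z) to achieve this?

Currently q = 4 of N = 10 are below the line (H = 0.400).
A headcount ratio of at most 25% allows at most ⌊0.25 × 10⌋ = 2 poor families.
So at least 4 − 2 = 2 must be lifted.

2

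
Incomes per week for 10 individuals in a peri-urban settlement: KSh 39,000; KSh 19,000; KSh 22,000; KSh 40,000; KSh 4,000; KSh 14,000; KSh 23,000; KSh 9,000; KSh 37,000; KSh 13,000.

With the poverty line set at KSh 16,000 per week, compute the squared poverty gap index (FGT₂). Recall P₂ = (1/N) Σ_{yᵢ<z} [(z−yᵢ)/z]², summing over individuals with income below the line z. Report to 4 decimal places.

Below z: KSh 4,000, KSh 9,000, KSh 13,000, KSh 14,000 (q = 4 of N = 10).
Normalized shortfalls: (16000−4000)/16000 = 0.7500; (16000−9000)/16000 = 0.4375; (16000−13000)/16000 = 0.1875; (16000−14000)/16000 = 0.1250.
Squared: 0.5625; 0.1914; 0.0352; 0.0156.
Sum = 0.804688; P₂ = 0.804688 / 10 = 0.0805.

0.0805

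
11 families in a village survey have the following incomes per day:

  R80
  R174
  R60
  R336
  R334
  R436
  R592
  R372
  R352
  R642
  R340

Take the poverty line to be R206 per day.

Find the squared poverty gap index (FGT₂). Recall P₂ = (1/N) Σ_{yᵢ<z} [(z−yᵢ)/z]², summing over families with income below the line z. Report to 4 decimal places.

0.0819

Below z: R60, R80, R174 (q = 3 of N = 11).
Normalized shortfalls: (206−60)/206 = 0.7087; (206−80)/206 = 0.6117; (206−174)/206 = 0.1553.
Squared: 0.5023; 0.3741; 0.0241.
Sum = 0.900556; P₂ = 0.900556 / 11 = 0.0819.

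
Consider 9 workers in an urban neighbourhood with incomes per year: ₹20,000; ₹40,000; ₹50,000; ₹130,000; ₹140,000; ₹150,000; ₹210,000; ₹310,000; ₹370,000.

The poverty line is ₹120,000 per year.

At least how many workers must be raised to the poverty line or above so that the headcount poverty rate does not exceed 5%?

3 of the 9 workers are poor, so H = 3/9 = 0.333.
A headcount ratio of at most 5% allows at most ⌊0.05 × 9⌋ = 0 poor workers.
So at least 3 − 0 = 3 must be lifted.

3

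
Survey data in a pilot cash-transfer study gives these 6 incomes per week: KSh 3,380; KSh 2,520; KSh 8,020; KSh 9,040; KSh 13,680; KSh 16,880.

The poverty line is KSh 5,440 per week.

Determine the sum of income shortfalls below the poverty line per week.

Poor units: KSh 2,520, KSh 3,380 (q = 2 of N = 6).
Individual gaps: 5440−2520 = 2920; 5440−3380 = 2060.
Aggregate gap = KSh 4,980.

KSh 4,980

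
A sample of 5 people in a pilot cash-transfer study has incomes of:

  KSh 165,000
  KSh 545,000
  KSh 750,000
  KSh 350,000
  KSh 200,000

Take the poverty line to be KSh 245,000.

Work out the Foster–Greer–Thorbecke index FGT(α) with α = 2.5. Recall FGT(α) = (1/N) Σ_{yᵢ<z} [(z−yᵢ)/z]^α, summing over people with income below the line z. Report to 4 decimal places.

Incomes under z: KSh 165,000, KSh 200,000 (q = 2 of N = 5).
Relative gaps: (245000−165000)/245000 = 0.3265; (245000−200000)/245000 = 0.1837.
Raised to α = 2.5: 0.06093; 0.01446.
Sum = 0.075385; FGT(2.5) = 0.075385 / 5 = 0.0151.

0.0151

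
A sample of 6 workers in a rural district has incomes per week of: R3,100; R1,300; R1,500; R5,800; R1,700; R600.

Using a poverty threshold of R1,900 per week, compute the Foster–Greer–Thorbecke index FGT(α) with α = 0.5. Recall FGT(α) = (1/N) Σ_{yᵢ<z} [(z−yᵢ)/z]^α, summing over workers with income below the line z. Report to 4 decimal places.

0.3621

Poor units: R600, R1,300, R1,500, R1,700 (q = 4 of N = 6).
Shortfall ratios: (1900−600)/1900 = 0.6842; (1900−1300)/1900 = 0.3158; (1900−1500)/1900 = 0.2105; (1900−1700)/1900 = 0.1053.
Raised to α = 0.5: 0.82717; 0.56195; 0.45883; 0.32444.
Sum = 2.172396; FGT(0.5) = 2.172396 / 6 = 0.3621.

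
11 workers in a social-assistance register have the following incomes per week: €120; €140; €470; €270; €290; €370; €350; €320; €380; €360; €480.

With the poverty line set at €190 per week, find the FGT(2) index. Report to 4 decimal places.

0.0186

Poor units: €120, €140 (q = 2 of N = 11).
Relative gaps: (190−120)/190 = 0.3684; (190−140)/190 = 0.2632.
Squared: 0.1357; 0.0693.
Sum = 0.204986; P₂ = 0.204986 / 11 = 0.0186.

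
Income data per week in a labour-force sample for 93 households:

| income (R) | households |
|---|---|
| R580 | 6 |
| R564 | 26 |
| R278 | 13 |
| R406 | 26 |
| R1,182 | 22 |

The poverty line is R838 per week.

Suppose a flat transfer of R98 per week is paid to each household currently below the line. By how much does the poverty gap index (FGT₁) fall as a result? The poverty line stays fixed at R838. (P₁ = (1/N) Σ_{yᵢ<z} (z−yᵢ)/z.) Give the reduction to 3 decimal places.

0.089

Before: below the line — 13×R278, 26×R406, 26×R564, 6×R580; poverty gap index (FGT₁) = 0.34881.
After the R98 transfer: below the line — 13×R376, 26×R504, 26×R662, 6×R678; poverty gap index (FGT₁) = 0.25953.
Reduction = 0.34881 − 0.25953 = 0.089.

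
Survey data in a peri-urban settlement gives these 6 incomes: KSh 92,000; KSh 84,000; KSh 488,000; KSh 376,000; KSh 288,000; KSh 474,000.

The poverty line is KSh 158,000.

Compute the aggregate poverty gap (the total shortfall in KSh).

KSh 140,000

Poor units: KSh 84,000, KSh 92,000 (q = 2 of N = 6).
Individual gaps: 158000−84000 = 74000; 158000−92000 = 66000.
Aggregate gap = KSh 140,000.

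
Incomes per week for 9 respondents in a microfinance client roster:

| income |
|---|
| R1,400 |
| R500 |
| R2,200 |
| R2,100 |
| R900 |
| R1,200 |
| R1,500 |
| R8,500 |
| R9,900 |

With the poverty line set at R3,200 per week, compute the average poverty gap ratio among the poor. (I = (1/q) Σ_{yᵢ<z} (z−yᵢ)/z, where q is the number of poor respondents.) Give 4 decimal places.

0.5625

Poor units: R500, R900, R1,200, R1,400, R1,500, R2,100, R2,200 (q = 7 of N = 9).
Relative gaps: 0.8438, 0.7188, 0.6250, 0.5625, 0.5312, 0.3438, 0.3125; sum = 3.937500.
I averages over the q = 7 poor units only: 3.937500 / 7 = 0.5625.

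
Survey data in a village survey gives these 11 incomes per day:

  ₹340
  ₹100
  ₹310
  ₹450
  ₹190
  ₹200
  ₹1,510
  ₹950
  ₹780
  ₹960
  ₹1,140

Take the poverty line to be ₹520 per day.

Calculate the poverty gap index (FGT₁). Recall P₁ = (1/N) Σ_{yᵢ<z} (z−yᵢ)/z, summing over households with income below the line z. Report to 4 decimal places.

0.2675

Below the line: ₹100, ₹190, ₹200, ₹310, ₹340, ₹450 (q = 6 of N = 11).
Gap ratios (z−y)/z: (520−100)/520 = 0.8077; (520−190)/520 = 0.6346; (520−200)/520 = 0.6154; (520−310)/520 = 0.4038; (520−340)/520 = 0.3462; (520−450)/520 = 0.1346.
Σ = 2.942308. Dividing by the full population N = 11 gives P₁ = 0.2675.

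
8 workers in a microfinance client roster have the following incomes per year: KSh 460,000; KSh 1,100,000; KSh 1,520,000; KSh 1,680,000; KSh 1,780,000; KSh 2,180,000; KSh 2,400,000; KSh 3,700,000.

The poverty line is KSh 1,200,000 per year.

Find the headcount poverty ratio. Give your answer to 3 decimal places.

0.250

2 of the 8 workers have income below KSh 1,200,000.
H = 2/8 = 0.250.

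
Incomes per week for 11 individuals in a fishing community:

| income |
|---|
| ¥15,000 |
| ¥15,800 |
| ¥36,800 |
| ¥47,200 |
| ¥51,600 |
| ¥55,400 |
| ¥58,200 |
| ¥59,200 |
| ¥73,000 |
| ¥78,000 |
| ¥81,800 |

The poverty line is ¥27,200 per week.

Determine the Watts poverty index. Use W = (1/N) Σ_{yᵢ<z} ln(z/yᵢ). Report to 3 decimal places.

Below the line: ¥15,000, ¥15,800 (q = 2 of N = 11).
Log gaps: ln(27200/15000) = 0.5952; ln(27200/15800) = 0.5432.
W = 1.138374 / 11 = 0.103.

0.103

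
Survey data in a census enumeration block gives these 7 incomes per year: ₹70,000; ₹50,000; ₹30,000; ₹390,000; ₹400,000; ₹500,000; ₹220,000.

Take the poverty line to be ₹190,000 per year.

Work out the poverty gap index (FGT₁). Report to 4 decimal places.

0.3158

Poor units: ₹30,000, ₹50,000, ₹70,000 (q = 3 of N = 7).
Gap ratios (z−y)/z: (190000−30000)/190000 = 0.8421; (190000−50000)/190000 = 0.7368; (190000−70000)/190000 = 0.6316.
Sum of shortfalls = 2.210526; P₁ averages over all N: 2.210526 / 7 = 0.3158.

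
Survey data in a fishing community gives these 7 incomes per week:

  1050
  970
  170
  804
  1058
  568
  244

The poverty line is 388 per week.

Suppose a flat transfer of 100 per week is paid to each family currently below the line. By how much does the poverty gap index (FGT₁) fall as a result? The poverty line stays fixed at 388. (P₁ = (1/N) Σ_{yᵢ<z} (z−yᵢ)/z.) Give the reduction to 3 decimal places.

Before: below the line — 170, 244; poverty gap index (FGT₁) = 0.13328.
After the 100 transfer: below the line — 270, 344; poverty gap index (FGT₁) = 0.05965.
Reduction = 0.13328 − 0.05965 = 0.074.

0.074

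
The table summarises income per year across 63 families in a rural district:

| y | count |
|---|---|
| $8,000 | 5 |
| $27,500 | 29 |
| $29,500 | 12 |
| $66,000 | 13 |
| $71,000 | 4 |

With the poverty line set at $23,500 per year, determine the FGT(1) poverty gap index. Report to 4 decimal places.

0.0523

Incomes under z: 5×$8,000 (q = 5 of N = 63).
Normalized shortfalls: (23500−8000)/23500 = 0.6596 (×5).
Σ = 3.297872. Dividing by the full population N = 63 gives P₁ = 0.0523.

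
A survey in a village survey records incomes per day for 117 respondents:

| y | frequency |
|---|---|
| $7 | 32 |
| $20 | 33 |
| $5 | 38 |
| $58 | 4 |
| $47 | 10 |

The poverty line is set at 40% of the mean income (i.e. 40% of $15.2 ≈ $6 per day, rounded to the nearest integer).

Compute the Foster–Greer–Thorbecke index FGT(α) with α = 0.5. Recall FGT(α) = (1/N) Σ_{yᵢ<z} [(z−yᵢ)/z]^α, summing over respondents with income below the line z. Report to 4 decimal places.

Poor units: 38×$5 (q = 38 of N = 117).
Gap ratios (z−y)/z: (6−5)/6 = 0.1667 (×38).
Raised to α = 0.5: 0.40825 (×38).
Sum = 15.513435; FGT(0.5) = 15.513435 / 117 = 0.1326.

0.1326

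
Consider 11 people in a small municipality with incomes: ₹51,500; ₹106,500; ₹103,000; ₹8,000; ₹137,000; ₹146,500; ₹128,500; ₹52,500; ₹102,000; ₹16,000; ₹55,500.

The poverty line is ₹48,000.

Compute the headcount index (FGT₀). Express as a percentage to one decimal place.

2 of the 11 people have income below ₹48,000.
H = 2/11 = 18.2%.

18.2%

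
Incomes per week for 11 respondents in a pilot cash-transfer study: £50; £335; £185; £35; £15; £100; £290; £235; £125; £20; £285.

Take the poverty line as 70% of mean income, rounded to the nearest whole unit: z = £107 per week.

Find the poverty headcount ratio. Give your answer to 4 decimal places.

5 of the 11 respondents have income below £107.
H = 5/11 = 0.4545.

0.4545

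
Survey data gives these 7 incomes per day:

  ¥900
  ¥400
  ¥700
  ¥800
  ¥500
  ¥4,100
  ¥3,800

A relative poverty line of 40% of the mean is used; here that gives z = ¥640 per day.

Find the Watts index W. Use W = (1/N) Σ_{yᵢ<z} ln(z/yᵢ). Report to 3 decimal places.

Incomes under z: ¥400, ¥500 (q = 2 of N = 7).
ln(z/y) terms: ln(640/400) = 0.4700; ln(640/500) = 0.2469.
W = 0.716864 / 7 = 0.102.

0.102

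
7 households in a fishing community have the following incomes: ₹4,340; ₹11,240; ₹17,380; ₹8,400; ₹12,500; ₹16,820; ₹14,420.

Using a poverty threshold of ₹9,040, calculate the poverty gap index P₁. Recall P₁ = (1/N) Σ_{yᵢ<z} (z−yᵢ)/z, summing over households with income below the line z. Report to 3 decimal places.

0.084

Below z: ₹4,340, ₹8,400 (q = 2 of N = 7).
Relative gaps: (9040−4340)/9040 = 0.5199; (9040−8400)/9040 = 0.0708.
Sum of shortfalls = 0.590708; P₁ averages over all N: 0.590708 / 7 = 0.084.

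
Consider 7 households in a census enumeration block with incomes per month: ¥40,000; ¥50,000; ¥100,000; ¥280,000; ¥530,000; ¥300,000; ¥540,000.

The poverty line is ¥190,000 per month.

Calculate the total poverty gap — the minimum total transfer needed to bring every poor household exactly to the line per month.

¥380,000

Poor units: ¥40,000, ¥50,000, ¥100,000 (q = 3 of N = 7).
Individual gaps: 190000−40000 = 150000; 190000−50000 = 140000; 190000−100000 = 90000.
Aggregate gap = ¥380,000.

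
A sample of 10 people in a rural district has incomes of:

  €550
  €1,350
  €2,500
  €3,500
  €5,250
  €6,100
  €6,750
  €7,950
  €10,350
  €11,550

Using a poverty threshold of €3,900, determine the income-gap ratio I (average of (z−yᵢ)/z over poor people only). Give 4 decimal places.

0.4936

Below the line: €550, €1,350, €2,500, €3,500 (q = 4 of N = 10).
Relative gaps: 0.8590, 0.6538, 0.3590, 0.1026; sum = 1.974359.
I averages over the q = 4 poor units only: 1.974359 / 4 = 0.4936.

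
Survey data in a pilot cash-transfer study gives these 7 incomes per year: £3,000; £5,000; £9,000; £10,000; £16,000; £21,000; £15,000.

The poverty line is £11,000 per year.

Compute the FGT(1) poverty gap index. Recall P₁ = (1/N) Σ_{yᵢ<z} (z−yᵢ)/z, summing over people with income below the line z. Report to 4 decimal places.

Below z: £3,000, £5,000, £9,000, £10,000 (q = 4 of N = 7).
Relative gaps: (11000−3000)/11000 = 0.7273; (11000−5000)/11000 = 0.5455; (11000−9000)/11000 = 0.1818; (11000−10000)/11000 = 0.0909.
Σ = 1.545455. Dividing by the full population N = 7 gives P₁ = 0.2208.

0.2208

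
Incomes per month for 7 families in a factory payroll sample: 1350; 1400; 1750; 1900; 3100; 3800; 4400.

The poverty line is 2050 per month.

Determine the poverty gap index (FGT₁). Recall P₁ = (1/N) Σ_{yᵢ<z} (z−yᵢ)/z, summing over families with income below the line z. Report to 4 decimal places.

Below the line: 1350, 1400, 1750, 1900 (q = 4 of N = 7).
Relative gaps: (2050−1350)/2050 = 0.3415; (2050−1400)/2050 = 0.3171; (2050−1750)/2050 = 0.1463; (2050−1900)/2050 = 0.0732.
Σ = 0.878049. Dividing by the full population N = 7 gives P₁ = 0.1254.

0.1254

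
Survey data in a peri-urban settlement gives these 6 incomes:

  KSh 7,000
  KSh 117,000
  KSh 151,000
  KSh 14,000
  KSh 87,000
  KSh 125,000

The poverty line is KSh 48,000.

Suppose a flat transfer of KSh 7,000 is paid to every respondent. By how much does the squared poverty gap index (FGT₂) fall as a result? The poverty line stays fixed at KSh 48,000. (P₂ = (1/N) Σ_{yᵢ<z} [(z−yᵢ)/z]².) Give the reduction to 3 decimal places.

Before: below the line — KSh 7,000, KSh 14,000; squared poverty gap index (FGT₂) = 0.20522.
After the KSh 7,000 transfer: below the line — KSh 14,000, KSh 21,000; squared poverty gap index (FGT₂) = 0.13636.
Reduction = 0.20522 − 0.13636 = 0.069.

0.069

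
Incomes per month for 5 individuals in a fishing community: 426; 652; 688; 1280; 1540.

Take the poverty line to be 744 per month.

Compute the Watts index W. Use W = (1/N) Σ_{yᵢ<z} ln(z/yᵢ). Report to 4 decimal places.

Below z: 426, 652, 688 (q = 3 of N = 5).
Log shortfalls: ln(744/426) = 0.5576; ln(744/652) = 0.1320; ln(744/688) = 0.0783.
W = 0.767850 / 5 = 0.1536.

0.1536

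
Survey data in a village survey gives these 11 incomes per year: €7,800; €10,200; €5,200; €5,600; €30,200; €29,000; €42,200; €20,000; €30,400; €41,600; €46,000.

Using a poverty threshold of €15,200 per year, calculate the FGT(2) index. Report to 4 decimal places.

0.1070

Poor units: €5,200, €5,600, €7,800, €10,200 (q = 4 of N = 11).
Shortfall ratios: (15200−5200)/15200 = 0.6579; (15200−5600)/15200 = 0.6316; (15200−7800)/15200 = 0.4868; (15200−10200)/15200 = 0.3289.
Squared: 0.4328; 0.3989; 0.2370; 0.1082.
Sum = 1.176939; P₂ = 1.176939 / 11 = 0.1070.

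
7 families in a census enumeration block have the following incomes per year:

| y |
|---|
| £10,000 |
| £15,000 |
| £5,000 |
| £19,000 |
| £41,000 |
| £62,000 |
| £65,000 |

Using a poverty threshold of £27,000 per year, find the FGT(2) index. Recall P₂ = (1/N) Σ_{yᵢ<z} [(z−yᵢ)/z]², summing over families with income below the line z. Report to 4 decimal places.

0.1922

Poor units: £5,000, £10,000, £15,000, £19,000 (q = 4 of N = 7).
Relative gaps: (27000−5000)/27000 = 0.8148; (27000−10000)/27000 = 0.6296; (27000−15000)/27000 = 0.4444; (27000−19000)/27000 = 0.2963.
Squared: 0.6639; 0.3964; 0.1975; 0.0878.
Sum = 1.345679; P₂ = 1.345679 / 7 = 0.1922.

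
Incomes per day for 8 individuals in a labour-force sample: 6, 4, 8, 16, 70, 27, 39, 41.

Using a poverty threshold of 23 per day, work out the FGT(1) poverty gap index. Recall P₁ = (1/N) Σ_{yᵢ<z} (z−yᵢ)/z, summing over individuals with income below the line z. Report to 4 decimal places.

0.3152

Below z: 4, 6, 8, 16 (q = 4 of N = 8).
Normalized shortfalls: (23−4)/23 = 0.8261; (23−6)/23 = 0.7391; (23−8)/23 = 0.6522; (23−16)/23 = 0.3043.
Sum of shortfalls = 2.521739; P₁ averages over all N: 2.521739 / 8 = 0.3152.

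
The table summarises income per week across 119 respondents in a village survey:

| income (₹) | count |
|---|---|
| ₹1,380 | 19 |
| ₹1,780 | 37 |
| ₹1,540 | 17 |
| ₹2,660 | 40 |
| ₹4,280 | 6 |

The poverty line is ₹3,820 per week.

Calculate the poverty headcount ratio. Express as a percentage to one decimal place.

113 of the 119 respondents have income below ₹3,820.
H = 113/119 = 95.0%.

95.0%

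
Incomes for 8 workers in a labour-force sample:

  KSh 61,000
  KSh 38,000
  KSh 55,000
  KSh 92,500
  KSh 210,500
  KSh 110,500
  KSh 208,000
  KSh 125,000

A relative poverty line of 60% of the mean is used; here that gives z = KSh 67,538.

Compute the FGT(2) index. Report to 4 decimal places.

Below the line: KSh 38,000, KSh 55,000, KSh 61,000 (q = 3 of N = 8).
Relative gaps: (67538−38000)/67538 = 0.4374; (67538−55000)/67538 = 0.1856; (67538−61000)/67538 = 0.0968.
Squared: 0.1913; 0.0345; 0.0094.
Sum = 0.235113; P₂ = 0.235113 / 8 = 0.0294.

0.0294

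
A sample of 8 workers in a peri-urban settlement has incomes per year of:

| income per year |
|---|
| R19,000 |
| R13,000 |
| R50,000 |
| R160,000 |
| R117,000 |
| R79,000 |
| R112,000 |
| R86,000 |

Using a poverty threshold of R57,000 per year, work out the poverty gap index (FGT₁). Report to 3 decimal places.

Incomes under z: R13,000, R19,000, R50,000 (q = 3 of N = 8).
Relative gaps: (57000−13000)/57000 = 0.7719; (57000−19000)/57000 = 0.6667; (57000−50000)/57000 = 0.1228.
Σ = 1.561404. Dividing by the full population N = 8 gives P₁ = 0.195.

0.195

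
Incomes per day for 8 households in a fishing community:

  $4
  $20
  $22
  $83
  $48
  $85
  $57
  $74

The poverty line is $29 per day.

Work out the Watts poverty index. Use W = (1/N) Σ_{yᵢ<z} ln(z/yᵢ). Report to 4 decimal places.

Incomes under z: $4, $20, $22 (q = 3 of N = 8).
Log shortfalls: ln(29/4) = 1.9810; ln(29/20) = 0.3716; ln(29/22) = 0.2763.
W = 2.628818 / 8 = 0.3286.

0.3286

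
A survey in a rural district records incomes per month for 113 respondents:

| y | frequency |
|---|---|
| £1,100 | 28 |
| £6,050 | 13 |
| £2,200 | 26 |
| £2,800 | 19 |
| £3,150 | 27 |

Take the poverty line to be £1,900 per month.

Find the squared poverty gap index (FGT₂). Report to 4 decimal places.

0.0439

Below z: 28×£1,100 (q = 28 of N = 113).
Shortfall ratios: (1900−1100)/1900 = 0.4211 (×28).
Squared: 0.1773 (×28).
Sum = 4.963989; P₂ = 4.963989 / 113 = 0.0439.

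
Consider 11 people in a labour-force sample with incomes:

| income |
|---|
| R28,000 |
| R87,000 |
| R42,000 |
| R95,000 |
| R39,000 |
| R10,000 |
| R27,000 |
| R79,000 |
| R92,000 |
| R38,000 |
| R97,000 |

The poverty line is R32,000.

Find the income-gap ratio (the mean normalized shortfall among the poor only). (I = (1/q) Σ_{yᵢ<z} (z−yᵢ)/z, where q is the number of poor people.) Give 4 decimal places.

0.3229

Below the line: R10,000, R27,000, R28,000 (q = 3 of N = 11).
Relative gaps: 0.6875, 0.1562, 0.1250; sum = 0.968750.
I averages over the q = 3 poor units only: 0.968750 / 3 = 0.3229.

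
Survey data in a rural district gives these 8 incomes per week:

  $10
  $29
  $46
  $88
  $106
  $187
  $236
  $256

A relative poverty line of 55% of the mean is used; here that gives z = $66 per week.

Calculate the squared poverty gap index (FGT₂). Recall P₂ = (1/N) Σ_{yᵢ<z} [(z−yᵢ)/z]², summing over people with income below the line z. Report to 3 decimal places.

0.141

Incomes under z: $10, $29, $46 (q = 3 of N = 8).
Normalized shortfalls: (66−10)/66 = 0.8485; (66−29)/66 = 0.5606; (66−46)/66 = 0.3030.
Squared: 0.7199; 0.3143; 0.0918.
Sum = 1.126033; P₂ = 1.126033 / 8 = 0.141.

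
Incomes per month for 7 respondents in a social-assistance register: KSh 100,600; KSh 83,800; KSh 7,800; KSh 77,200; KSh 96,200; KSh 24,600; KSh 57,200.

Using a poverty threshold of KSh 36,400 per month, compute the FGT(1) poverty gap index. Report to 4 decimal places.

Incomes under z: KSh 7,800, KSh 24,600 (q = 2 of N = 7).
Gap ratios (z−y)/z: (36400−7800)/36400 = 0.7857; (36400−24600)/36400 = 0.3242.
Σ = 1.109890. Dividing by the full population N = 7 gives P₁ = 0.1586.

0.1586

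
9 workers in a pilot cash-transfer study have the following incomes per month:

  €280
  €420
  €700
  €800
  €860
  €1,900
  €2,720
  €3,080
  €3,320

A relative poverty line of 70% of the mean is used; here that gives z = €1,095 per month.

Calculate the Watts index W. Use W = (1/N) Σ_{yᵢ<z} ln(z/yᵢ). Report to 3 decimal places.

Incomes under z: €280, €420, €700, €800, €860 (q = 5 of N = 9).
ln(z/y) terms: ln(1095/280) = 1.3637; ln(1095/420) = 0.9583; ln(1095/700) = 0.4474; ln(1095/800) = 0.3139; ln(1095/860) = 0.2416.
W = 3.324879 / 9 = 0.369.

0.369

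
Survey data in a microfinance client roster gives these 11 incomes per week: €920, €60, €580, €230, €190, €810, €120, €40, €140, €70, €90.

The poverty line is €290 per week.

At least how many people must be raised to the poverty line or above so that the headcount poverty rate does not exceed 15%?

7

8 of the 11 people are poor, so H = 8/11 = 0.727.
A headcount ratio of at most 15% allows at most ⌊0.15 × 11⌋ = 1 poor people.
So at least 8 − 1 = 7 must be lifted.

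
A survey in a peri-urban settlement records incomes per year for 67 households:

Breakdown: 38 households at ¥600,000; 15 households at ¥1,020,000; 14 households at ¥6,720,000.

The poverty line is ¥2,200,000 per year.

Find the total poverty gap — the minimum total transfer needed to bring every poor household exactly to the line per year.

Below z: 38×¥600,000, 15×¥1,020,000 (q = 53 of N = 67).
Individual gaps: 38×(2200000−600000) = 60800000; 15×(2200000−1020000) = 17700000.
Aggregate gap = ¥78,500,000.

¥78,500,000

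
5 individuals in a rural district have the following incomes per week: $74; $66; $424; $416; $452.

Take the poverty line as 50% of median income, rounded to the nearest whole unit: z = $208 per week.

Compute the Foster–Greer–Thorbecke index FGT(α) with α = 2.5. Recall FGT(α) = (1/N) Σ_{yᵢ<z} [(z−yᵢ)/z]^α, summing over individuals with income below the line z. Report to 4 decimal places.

Below the line: $66, $74 (q = 2 of N = 5).
Normalized shortfalls: (208−66)/208 = 0.6827; (208−74)/208 = 0.6442.
Raised to α = 2.5: 0.38509; 0.33312.
Sum = 0.718213; FGT(2.5) = 0.718213 / 5 = 0.1436.

0.1436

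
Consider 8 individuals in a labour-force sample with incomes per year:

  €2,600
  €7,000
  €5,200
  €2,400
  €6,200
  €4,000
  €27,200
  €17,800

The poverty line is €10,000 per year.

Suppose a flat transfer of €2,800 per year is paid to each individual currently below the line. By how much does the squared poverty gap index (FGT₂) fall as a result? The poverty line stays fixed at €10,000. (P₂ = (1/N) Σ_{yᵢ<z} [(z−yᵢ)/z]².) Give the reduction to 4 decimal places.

0.1694

Before: below the line — €2,400, €2,600, €4,000, €5,200, €6,200, €7,000; squared poverty gap index (FGT₂) = 0.243750.
After the €2,800 transfer: below the line — €5,200, €5,400, €6,800, €8,000, €9,000, €9,800; squared poverty gap index (FGT₂) = 0.074350.
Reduction = 0.243750 − 0.074350 = 0.1694.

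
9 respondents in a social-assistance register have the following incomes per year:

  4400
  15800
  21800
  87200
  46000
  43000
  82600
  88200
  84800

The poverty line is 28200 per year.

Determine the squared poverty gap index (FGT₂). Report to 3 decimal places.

Incomes under z: 4400, 15800, 21800 (q = 3 of N = 9).
Shortfall ratios: (28200−4400)/28200 = 0.8440; (28200−15800)/28200 = 0.4397; (28200−21800)/28200 = 0.2270.
Squared: 0.7123; 0.1934; 0.0515.
Sum = 0.957145; P₂ = 0.957145 / 9 = 0.106.

0.106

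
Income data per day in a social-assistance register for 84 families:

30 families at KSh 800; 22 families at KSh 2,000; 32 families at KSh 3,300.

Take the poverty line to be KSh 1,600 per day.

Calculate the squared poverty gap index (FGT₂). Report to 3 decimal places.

0.089

Below z: 30×KSh 800 (q = 30 of N = 84).
Normalized shortfalls: (1600−800)/1600 = 0.5000 (×30).
Squared: 0.2500 (×30).
Sum = 7.500000; P₂ = 7.500000 / 84 = 0.089.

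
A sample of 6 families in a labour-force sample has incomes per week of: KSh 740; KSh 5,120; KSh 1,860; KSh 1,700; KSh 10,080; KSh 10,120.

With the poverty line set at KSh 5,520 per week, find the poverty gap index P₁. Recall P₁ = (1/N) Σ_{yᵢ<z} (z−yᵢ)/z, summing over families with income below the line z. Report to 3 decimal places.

Below the line: KSh 740, KSh 1,700, KSh 1,860, KSh 5,120 (q = 4 of N = 6).
Relative gaps: (5520−740)/5520 = 0.8659; (5520−1700)/5520 = 0.6920; (5520−1860)/5520 = 0.6630; (5520−5120)/5520 = 0.0725.
Σ = 2.293478. Dividing by the full population N = 6 gives P₁ = 0.382.

0.382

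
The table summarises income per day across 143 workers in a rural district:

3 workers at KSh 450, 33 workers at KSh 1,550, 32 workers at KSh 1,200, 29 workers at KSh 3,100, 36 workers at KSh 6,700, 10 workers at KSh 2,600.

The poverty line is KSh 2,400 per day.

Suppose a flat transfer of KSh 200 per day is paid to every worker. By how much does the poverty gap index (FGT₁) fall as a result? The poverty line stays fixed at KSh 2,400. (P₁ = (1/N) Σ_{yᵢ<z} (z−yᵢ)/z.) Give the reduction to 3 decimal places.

Before: below the line — 3×KSh 450, 32×KSh 1,200, 33×KSh 1,550; poverty gap index (FGT₁) = 0.21066.
After the KSh 200 transfer: below the line — 3×KSh 650, 32×KSh 1,400, 33×KSh 1,750; poverty gap index (FGT₁) = 0.17104.
Reduction = 0.21066 − 0.17104 = 0.040.

0.040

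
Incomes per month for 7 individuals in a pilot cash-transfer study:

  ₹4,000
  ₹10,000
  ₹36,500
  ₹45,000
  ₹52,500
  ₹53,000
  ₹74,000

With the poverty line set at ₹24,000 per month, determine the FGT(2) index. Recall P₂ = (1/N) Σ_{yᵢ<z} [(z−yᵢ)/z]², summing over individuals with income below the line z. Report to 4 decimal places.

Below the line: ₹4,000, ₹10,000 (q = 2 of N = 7).
Gap ratios (z−y)/z: (24000−4000)/24000 = 0.8333; (24000−10000)/24000 = 0.5833.
Squared: 0.6944; 0.3403.
Sum = 1.034722; P₂ = 1.034722 / 7 = 0.1478.

0.1478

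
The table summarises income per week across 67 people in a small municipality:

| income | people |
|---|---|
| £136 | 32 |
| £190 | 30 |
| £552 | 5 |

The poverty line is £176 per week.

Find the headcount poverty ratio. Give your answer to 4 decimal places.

0.4776

32 of the 67 people have income below £176.
H = 32/67 = 0.4776.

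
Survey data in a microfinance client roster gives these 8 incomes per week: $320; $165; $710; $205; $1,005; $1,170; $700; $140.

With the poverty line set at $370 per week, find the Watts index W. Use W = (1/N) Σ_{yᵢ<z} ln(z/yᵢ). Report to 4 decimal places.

0.3144

Poor units: $140, $165, $205, $320 (q = 4 of N = 8).
Log gaps: ln(370/140) = 0.9719; ln(370/165) = 0.8076; ln(370/205) = 0.5905; ln(370/320) = 0.1452.
W = 2.515093 / 8 = 0.3144.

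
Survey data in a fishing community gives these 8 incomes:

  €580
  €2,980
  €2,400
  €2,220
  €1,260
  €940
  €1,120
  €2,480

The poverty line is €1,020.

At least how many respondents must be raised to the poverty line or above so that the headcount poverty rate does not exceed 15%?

2 of the 8 respondents are poor, so H = 2/8 = 0.250.
A headcount ratio of at most 15% allows at most ⌊0.15 × 8⌋ = 1 poor respondents.
So at least 2 − 1 = 1 must be lifted.

1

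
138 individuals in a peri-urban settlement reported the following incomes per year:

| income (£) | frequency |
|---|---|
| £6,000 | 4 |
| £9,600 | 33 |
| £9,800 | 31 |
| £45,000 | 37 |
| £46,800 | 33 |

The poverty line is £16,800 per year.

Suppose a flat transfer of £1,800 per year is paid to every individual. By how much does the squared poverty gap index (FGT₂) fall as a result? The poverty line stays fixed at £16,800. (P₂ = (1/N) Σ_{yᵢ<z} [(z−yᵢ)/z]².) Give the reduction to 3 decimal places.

0.040

Before: below the line — 4×£6,000, 33×£9,600, 31×£9,800; squared poverty gap index (FGT₂) = 0.09490.
After the £1,800 transfer: below the line — 4×£7,800, 33×£11,400, 31×£11,600; squared poverty gap index (FGT₂) = 0.05455.
Reduction = 0.09490 − 0.05455 = 0.040.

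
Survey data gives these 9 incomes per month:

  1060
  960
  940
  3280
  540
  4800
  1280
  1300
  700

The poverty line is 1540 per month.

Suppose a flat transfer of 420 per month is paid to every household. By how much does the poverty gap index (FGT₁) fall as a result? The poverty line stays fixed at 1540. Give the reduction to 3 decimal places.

Before: below the line — 540, 700, 940, 960, 1060, 1280, 1300; poverty gap index (FGT₁) = 0.28860.
After the 420 transfer: below the line — 960, 1120, 1360, 1380, 1480; poverty gap index (FGT₁) = 0.10101.
Reduction = 0.28860 − 0.10101 = 0.188.

0.188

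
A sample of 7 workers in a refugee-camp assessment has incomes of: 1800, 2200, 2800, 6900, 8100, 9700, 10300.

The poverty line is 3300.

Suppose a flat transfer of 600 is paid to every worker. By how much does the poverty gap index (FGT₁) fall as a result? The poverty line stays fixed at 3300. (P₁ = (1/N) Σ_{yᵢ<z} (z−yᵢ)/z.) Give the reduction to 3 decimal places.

0.074

Before: below the line — 1800, 2200, 2800; poverty gap index (FGT₁) = 0.13420.
After the 600 transfer: below the line — 2400, 2800; poverty gap index (FGT₁) = 0.06061.
Reduction = 0.13420 − 0.06061 = 0.074.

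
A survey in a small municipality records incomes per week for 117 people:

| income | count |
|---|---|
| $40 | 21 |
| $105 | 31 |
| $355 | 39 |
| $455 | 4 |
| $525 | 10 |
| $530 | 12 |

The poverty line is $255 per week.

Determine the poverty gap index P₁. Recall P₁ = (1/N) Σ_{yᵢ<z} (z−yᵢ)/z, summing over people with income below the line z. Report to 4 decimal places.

0.3072

Below the line: 21×$40, 31×$105 (q = 52 of N = 117).
Shortfall ratios: (255−40)/255 = 0.8431 (×21); (255−105)/255 = 0.5882 (×31).
Sum of shortfalls = 35.941176; P₁ averages over all N: 35.941176 / 117 = 0.3072.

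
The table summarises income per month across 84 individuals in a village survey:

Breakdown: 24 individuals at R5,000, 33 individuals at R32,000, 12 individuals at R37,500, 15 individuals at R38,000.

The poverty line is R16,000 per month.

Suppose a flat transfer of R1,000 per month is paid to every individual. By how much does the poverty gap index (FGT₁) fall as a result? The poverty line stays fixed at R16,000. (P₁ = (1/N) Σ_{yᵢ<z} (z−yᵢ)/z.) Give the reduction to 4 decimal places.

Before: below the line — 24×R5,000; poverty gap index (FGT₁) = 0.196429.
After the R1,000 transfer: below the line — 24×R6,000; poverty gap index (FGT₁) = 0.178571.
Reduction = 0.196429 − 0.178571 = 0.0179.

0.0179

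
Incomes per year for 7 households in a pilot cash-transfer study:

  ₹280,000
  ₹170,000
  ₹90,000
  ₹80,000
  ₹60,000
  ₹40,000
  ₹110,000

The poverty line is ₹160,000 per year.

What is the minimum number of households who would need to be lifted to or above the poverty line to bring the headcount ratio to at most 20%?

4

5 of the 7 households are poor, so H = 5/7 = 0.714.
A headcount ratio of at most 20% allows at most ⌊0.20 × 7⌋ = 1 poor households.
So at least 5 − 1 = 4 must be lifted.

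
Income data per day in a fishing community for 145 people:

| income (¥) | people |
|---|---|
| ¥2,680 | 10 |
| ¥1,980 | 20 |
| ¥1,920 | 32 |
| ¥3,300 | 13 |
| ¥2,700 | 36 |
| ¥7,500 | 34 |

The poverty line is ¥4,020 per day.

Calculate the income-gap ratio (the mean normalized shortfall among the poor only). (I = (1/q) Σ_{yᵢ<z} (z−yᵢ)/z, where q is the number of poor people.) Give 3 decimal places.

Poor units: 32×¥1,920, 20×¥1,980, 10×¥2,680, 36×¥2,700, 13×¥3,300 (q = 111 of N = 145).
Relative gaps: 0.5224 (×32), 0.5075 (×20), 0.3333 (×10), 0.3284 (×36), 0.1791 (×13); sum = 44.348259.
I averages over the q = 111 poor units only: 44.348259 / 111 = 0.400.

0.400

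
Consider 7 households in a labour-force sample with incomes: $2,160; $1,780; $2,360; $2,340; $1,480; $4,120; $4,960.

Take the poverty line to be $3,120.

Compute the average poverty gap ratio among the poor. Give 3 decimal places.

0.351

Incomes under z: $1,480, $1,780, $2,160, $2,340, $2,360 (q = 5 of N = 7).
Relative gaps: 0.5256, 0.4295, 0.3077, 0.2500, 0.2436; sum = 1.756410.
The income-gap ratio divides by q (the poor only): 1.756410 / 5 = 0.351.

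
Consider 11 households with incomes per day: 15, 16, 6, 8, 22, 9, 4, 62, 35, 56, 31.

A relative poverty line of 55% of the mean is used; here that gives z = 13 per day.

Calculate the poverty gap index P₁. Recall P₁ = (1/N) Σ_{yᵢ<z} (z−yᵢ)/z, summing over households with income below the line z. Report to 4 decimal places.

0.1748

Below the line: 4, 6, 8, 9 (q = 4 of N = 11).
Normalized shortfalls: (13−4)/13 = 0.6923; (13−6)/13 = 0.5385; (13−8)/13 = 0.3846; (13−9)/13 = 0.3077.
Σ = 1.923077. Dividing by the full population N = 11 gives P₁ = 0.1748.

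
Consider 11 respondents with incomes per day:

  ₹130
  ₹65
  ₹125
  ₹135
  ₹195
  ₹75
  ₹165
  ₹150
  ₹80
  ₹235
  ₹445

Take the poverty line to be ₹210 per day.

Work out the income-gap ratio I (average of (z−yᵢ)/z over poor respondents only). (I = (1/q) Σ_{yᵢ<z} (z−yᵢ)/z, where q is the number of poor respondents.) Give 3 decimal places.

Below z: ₹65, ₹75, ₹80, ₹125, ₹130, ₹135, ₹150, ₹165, ₹195 (q = 9 of N = 11).
Relative gaps: 0.6905, 0.6429, 0.6190, 0.4048, 0.3810, 0.3571, 0.2857, 0.2143, 0.0714; sum = 3.666667.
The income-gap ratio divides by q (the poor only): 3.666667 / 9 = 0.407.

0.407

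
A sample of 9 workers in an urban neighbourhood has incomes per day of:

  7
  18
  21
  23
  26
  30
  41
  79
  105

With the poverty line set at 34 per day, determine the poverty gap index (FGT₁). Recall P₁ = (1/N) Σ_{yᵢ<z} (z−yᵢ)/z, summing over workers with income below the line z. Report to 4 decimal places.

0.2582

Below z: 7, 18, 21, 23, 26, 30 (q = 6 of N = 9).
Gap ratios (z−y)/z: (34−7)/34 = 0.7941; (34−18)/34 = 0.4706; (34−21)/34 = 0.3824; (34−23)/34 = 0.3235; (34−26)/34 = 0.2353; (34−30)/34 = 0.1176.
Σ = 2.323529. Dividing by the full population N = 9 gives P₁ = 0.2582.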